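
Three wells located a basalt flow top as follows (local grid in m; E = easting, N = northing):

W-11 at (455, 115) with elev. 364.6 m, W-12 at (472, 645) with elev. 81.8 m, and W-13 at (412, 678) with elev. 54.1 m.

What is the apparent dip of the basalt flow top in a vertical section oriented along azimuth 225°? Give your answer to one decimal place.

14.8°

Let the plane be z = a·E + b·N + c.
W-12−W-11: 17a + 530b = −282.8;  W-13−W-11: −43a + 563b = −310.5.
Solving gives a = 0.16528, b = −0.53889.
Unit vector along 225° is (sin 225°, cos 225°) = (-0.7071, -0.7071).
Slope in that direction = a·(-0.7071) + b·(-0.7071) = 0.26418.
Apparent dip = arctan|0.26418| = 14.8° (true dip is 29.4°, so apparent ≤ true as expected).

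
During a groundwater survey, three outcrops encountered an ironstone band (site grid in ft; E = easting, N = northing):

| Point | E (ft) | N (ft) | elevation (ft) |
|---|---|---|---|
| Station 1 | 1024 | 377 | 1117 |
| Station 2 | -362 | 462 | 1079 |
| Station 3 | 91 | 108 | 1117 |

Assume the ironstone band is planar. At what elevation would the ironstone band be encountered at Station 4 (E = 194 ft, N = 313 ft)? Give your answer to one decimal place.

Let the plane be z = a·E + b·N + c.
Station 2−Station 1: −1386a + 85b = −38;  Station 3−Station 1: −933a − 269b = 0.
Solving gives a = 0.022608, b = −0.078414.
Then c = 1117 − a·1024 − b·377 = 1123.41.
At (194, 313): z = 4.4 − 24.5 + 1123.41 = 1103.3 ft.

1103.3 ft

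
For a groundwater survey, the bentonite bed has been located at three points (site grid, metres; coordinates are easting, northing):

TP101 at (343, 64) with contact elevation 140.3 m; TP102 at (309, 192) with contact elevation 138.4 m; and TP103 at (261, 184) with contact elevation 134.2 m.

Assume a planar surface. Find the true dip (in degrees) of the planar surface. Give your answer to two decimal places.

4.95°

Two edge vectors: TP101→TP102 = (-34, 128, -1.9), TP101→TP103 = (-82, 120, -6.1).
Normal n = (TP101→TP102) × (TP101→TP103) = (-552.8, -51.6, 6416).
So ∂z/∂easting = −n_x/n_z = 0.08616 and ∂z/∂northing = −n_y/n_z = 0.00804.
Gradient magnitude |∇z| = √(a² + b²) = √(0.00742 + 0.00006) = 0.08653.
True dip = arctan(0.08653) = 4.95°, dipping toward W (azimuth ≈ 265°).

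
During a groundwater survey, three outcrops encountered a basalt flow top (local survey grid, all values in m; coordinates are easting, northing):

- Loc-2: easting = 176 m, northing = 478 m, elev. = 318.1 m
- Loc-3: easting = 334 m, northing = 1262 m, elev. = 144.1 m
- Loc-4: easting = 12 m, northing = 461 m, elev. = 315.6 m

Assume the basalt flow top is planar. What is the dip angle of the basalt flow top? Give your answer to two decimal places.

Let the plane be z = a·easting + b·northing + c.
Loc-3−Loc-2: 158a + 784b = −174;  Loc-4−Loc-2: −164a − 17b = −2.5.
Solving gives a = 0.03907, b = −0.22981.
Gradient magnitude |∇z| = √(a² + b²) = √(0.00153 + 0.05281) = 0.23311.
True dip = arctan(0.23311) = 13.12°, dipping toward N (azimuth ≈ 350°).

13.12°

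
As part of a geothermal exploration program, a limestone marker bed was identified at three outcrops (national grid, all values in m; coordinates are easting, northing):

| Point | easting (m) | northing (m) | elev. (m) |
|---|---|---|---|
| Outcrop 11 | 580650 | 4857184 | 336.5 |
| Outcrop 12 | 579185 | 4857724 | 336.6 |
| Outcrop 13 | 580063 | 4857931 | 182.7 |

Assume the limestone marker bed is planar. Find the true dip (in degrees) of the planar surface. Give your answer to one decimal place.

Let the plane be z = a·easting + b·northing + c.
Outcrop 12−Outcrop 11: −1465a + 540b = 0.1;  Outcrop 13−Outcrop 11: −587a + 747b = −153.8.
Solving gives a = −0.10693, b = −0.28992.
Gradient magnitude |∇z| = √(a² + b²) = √(0.01143 + 0.08405) = 0.30901.
True dip = arctan(0.30901) = 17.2°, dipping toward NNE (azimuth ≈ 020°).

17.2°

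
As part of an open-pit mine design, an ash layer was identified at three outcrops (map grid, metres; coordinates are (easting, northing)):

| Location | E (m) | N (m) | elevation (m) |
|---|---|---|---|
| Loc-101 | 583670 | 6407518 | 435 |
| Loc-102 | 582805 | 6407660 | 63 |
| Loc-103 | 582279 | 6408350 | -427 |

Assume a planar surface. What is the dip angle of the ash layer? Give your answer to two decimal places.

Two edge vectors: Loc-101→Loc-102 = (-865, 142, -372), Loc-101→Loc-103 = (-1391, 832, -862).
Normal n = (Loc-101→Loc-102) × (Loc-101→Loc-103) = (187100, -228178, -522158).
So ∂z/∂E = −n_x/n_z = 0.35832 and ∂z/∂N = −n_y/n_z = −0.43699.
Gradient magnitude |∇z| = √(a² + b²) = √(0.12839 + 0.19096) = 0.56511.
True dip = arctan(0.56511) = 29.47°, dipping toward NW (azimuth ≈ 321°).

29.47°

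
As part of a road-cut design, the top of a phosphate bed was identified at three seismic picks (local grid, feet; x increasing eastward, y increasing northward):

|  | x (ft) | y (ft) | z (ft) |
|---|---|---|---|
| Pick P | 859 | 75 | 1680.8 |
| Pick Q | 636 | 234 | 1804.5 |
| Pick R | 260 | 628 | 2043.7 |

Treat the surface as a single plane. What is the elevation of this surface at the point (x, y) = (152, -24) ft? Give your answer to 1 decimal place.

Let the plane be z = a·x + b·y + c.
Pick Q−Pick P: −223a + 159b = 123.7;  Pick R−Pick P: −599a + 553b = 362.9.
Solving gives a = −0.38126, b = 0.24327.
Then c = 1680.8 − a·859 − b·75 = 1990.06.
At (152, -24): z = −58.0 − 5.8 + 1990.06 = 1926.3 ft.

1926.3 ft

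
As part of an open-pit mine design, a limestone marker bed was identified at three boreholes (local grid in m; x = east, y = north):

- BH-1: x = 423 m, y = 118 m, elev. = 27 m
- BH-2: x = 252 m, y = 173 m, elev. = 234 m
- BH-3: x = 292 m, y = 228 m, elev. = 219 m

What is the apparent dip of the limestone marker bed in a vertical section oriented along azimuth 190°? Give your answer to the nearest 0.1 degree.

16.8°

Let the plane be z = a·x + b·y + c.
BH-2−BH-1: −171a + 55b = 207;  BH-3−BH-1: −131a + 110b = 192.
Solving gives a = −1.05213, b = 0.49246.
Unit vector along 190° is (sin 190°, cos 190°) = (-0.1736, -0.9848).
Slope in that direction = a·(-0.1736) + b·(-0.9848) = −0.30228.
Apparent dip = arctan|0.30228| = 16.8° (true dip is 49.3°, so apparent ≤ true as expected).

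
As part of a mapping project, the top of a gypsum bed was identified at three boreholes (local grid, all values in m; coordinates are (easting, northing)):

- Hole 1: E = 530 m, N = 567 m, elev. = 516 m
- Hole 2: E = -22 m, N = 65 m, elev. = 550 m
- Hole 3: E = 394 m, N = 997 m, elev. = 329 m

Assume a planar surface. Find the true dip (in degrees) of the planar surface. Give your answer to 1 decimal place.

Let the plane be z = a·E + b·N + c.
Hole 2−Hole 1: −552a − 502b = 34;  Hole 3−Hole 1: −136a + 430b = −187.
Solving gives a = 0.25931, b = −0.35287.
Gradient magnitude |∇z| = √(a² + b²) = √(0.06724 + 0.12452) = 0.43790.
True dip = arctan(0.43790) = 23.6°, dipping toward NW (azimuth ≈ 324°).

23.6°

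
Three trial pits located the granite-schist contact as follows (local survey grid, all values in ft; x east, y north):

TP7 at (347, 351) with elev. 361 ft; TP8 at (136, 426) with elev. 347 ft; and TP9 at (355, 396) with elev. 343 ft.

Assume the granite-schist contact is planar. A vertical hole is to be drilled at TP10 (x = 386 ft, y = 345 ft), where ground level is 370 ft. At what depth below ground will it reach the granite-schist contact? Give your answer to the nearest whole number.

Let the plane be z = a·x + b·y + c.
TP8−TP7: −211a + 75b = −14;  TP9−TP7: 8a + 45b = −18.
Solving gives a = −0.07132, b = −0.38732.
Then c = 361 − a·347 − b·351 = 521.70.
At (386, 345): z_contact = −27.5 − 133.6 + 521.70 = 360.5 ft.
Depth below ground = 370 − 360.5 = 9 ft.

9 ft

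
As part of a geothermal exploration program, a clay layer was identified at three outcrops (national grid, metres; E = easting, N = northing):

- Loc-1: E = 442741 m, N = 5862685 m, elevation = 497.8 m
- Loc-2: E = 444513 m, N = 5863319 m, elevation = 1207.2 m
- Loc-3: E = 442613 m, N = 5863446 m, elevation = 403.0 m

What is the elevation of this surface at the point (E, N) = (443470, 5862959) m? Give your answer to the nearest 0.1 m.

788.9 m

Two edge vectors: Loc-1→Loc-2 = (1772, 634, 709.4), Loc-1→Loc-3 = (-128, 761, -94.8).
Normal n = (Loc-1→Loc-2) × (Loc-1→Loc-3) = (-599956.6, 77182.4, 1429644).
So ∂z/∂E = −n_x/n_z = 0.419654543 and ∂z/∂N = −n_y/n_z = −0.053987146.
Intercept c from Loc-1: 497.8 − 185798.27 + 316509.63 = 131209.16.
At (443470, 5862959): z = 186104.2 − 316524.4 + 131209.16 = 788.9 m.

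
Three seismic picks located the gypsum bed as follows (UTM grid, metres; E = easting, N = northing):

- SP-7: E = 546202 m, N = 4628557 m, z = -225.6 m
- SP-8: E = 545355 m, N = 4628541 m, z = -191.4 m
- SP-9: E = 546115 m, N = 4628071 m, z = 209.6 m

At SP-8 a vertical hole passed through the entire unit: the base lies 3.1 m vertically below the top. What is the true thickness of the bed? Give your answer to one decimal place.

Two edge vectors: SP-7→SP-8 = (-847, -16, 34.2), SP-7→SP-9 = (-87, -486, 435.2).
Normal n = (SP-7→SP-8) × (SP-7→SP-9) = (9658, 365639, 410250).
So ∂z/∂E = −n_x/n_z = −0.02354 and ∂z/∂N = −n_y/n_z = −0.89126.
|∇z| = √(a²+b²) = 0.89157, so dip δ = arctan(0.89157) = 41.72°.
True thickness = vertical thickness × cos δ = 3.1 × cos 41.72° = 2.3 m.

2.3 m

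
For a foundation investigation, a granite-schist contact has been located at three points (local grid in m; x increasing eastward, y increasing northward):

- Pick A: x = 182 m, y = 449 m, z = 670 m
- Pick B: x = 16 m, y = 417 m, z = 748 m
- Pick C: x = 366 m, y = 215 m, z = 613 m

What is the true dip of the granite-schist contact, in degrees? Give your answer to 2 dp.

Let the plane be z = a·x + b·y + c.
Pick B−Pick A: −166a − 32b = 78;  Pick C−Pick A: 184a − 234b = −57.
Solving gives a = −0.44881, b = −0.10932.
Gradient magnitude |∇z| = √(a² + b²) = √(0.20143 + 0.01195) = 0.46193.
True dip = arctan(0.46193) = 24.79°, dipping toward ENE (azimuth ≈ 076°).

24.79°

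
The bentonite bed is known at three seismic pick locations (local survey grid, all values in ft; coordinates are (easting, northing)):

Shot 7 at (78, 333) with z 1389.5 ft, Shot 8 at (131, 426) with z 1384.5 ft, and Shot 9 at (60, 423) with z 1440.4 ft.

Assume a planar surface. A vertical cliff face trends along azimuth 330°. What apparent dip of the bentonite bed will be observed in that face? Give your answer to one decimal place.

Let the plane be z = a·E + b·N + c.
Shot 8−Shot 7: 53a + 93b = −5;  Shot 9−Shot 7: −18a + 90b = 50.9.
Solving gives a = −0.80442, b = 0.40467.
Unit vector along 330° is (sin 330°, cos 330°) = (-0.5000, 0.8660).
Slope in that direction = a·(-0.5000) + b·(0.8660) = 0.75267.
Apparent dip = arctan|0.75267| = 37.0° (true dip is 42.0°, so apparent ≤ true as expected).

37.0°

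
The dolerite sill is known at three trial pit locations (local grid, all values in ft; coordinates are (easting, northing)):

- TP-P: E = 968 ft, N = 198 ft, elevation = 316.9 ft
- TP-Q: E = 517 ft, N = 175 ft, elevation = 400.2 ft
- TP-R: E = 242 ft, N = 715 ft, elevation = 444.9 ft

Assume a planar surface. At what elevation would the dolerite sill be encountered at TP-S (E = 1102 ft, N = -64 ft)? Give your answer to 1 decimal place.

Two edge vectors: TP-P→TP-Q = (-451, -23, 83.3), TP-P→TP-R = (-726, 517, 128).
Normal n = (TP-P→TP-Q) × (TP-P→TP-R) = (-46010.1, -2747.8, -249865).
So ∂z/∂E = −n_x/n_z = −0.184140 and ∂z/∂N = −n_y/n_z = −0.010997.
Intercept c from TP-P: 316.9 + 178.25 + 2.18 = 497.32.
At (1102, -64): z = −202.9 + 0.7 + 497.32 = 295.1 ft.

295.1 ft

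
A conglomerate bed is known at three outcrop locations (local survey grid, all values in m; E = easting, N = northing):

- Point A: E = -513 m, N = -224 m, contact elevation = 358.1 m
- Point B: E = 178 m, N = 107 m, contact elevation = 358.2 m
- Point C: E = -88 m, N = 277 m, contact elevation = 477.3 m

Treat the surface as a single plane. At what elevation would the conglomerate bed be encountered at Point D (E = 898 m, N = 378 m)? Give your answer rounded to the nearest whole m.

329 m

Two edge vectors: Point A→Point B = (691, 331, 0.1), Point A→Point C = (425, 501, 119.2).
Normal n = (Point A→Point B) × (Point A→Point C) = (39405.1, -82324.7, 205516).
So ∂z/∂E = −n_x/n_z = −0.19174 and ∂z/∂N = −n_y/n_z = 0.40058.
Intercept c from Point A: 358.1 − 98.36 + 89.73 = 349.47.
At (898, 378): z = −172.2 + 151.4 + 349.47 = 328.7 m.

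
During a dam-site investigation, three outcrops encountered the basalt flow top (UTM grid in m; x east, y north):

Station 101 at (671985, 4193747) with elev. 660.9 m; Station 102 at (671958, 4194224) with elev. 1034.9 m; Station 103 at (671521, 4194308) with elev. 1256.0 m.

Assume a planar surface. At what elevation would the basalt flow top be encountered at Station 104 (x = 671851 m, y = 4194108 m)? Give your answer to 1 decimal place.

Two edge vectors: Station 101→Station 102 = (-27, 477, 374), Station 101→Station 103 = (-464, 561, 595.1).
Normal n = (Station 101→Station 102) × (Station 101→Station 103) = (74048.7, -157468.3, 206181).
So ∂z/∂x = −n_x/n_z = −0.359144150 and ∂z/∂y = −n_y/n_z = 0.763738172.
Intercept c from Station 101: 660.9 + 241339.48 − 3202924.67 = −2960924.29.
At (671851, 4194108): z = −241291.4 + 3203200.4 − 2960924.29 = 984.7 m.

984.7 m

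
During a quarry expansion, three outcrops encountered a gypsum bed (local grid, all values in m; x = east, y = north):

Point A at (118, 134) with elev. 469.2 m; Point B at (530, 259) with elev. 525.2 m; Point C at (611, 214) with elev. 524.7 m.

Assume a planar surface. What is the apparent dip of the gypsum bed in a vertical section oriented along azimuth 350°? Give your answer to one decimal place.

8.4°

Two edge vectors: Point A→Point B = (412, 125, 56), Point A→Point C = (493, 80, 55.5).
Normal n = (Point A→Point B) × (Point A→Point C) = (2457.5, 4742, -28665).
So ∂z/∂x = −n_x/n_z = 0.08573 and ∂z/∂y = −n_y/n_z = 0.16543.
Unit vector along 350° is (sin 350°, cos 350°) = (-0.1736, 0.9848).
Slope in that direction = a·(-0.1736) + b·(0.9848) = 0.14803.
Apparent dip = arctan|0.14803| = 8.4° (true dip is 10.6°, so apparent ≤ true as expected).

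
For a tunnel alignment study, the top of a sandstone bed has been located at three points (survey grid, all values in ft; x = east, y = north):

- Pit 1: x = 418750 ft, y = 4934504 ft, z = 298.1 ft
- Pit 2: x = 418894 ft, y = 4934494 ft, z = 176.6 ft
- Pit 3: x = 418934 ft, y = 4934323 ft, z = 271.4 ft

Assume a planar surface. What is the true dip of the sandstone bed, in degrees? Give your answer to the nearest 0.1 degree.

Two edge vectors: Pit 1→Pit 2 = (144, -10, -121.5), Pit 1→Pit 3 = (184, -181, -26.7).
Normal n = (Pit 1→Pit 2) × (Pit 1→Pit 3) = (-21724.5, -18511.2, -24224).
So ∂z/∂x = −n_x/n_z = −0.89682 and ∂z/∂y = −n_y/n_z = −0.76417.
Gradient magnitude |∇z| = √(a² + b²) = √(0.80428 + 0.58395) = 1.17823.
True dip = arctan(1.17823) = 49.7°, dipping toward NE (azimuth ≈ 050°).

49.7°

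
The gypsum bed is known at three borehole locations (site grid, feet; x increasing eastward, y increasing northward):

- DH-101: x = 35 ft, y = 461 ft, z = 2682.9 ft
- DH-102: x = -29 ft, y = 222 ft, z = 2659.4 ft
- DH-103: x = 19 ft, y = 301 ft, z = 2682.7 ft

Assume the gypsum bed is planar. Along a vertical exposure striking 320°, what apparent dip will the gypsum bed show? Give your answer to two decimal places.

22.55°

Let the plane be z = a·x + b·y + c.
DH-102−DH-101: −64a − 239b = −23.5;  DH-103−DH-101: −16a − 160b = −0.2.
Solving gives a = 0.57858, b = −0.05661.
Unit vector along 320° is (sin 320°, cos 320°) = (-0.6428, 0.7660).
Slope in that direction = a·(-0.6428) + b·(0.7660) = −0.41527.
Apparent dip = arctan|0.41527| = 22.55° (true dip is 30.2°, so apparent ≤ true as expected).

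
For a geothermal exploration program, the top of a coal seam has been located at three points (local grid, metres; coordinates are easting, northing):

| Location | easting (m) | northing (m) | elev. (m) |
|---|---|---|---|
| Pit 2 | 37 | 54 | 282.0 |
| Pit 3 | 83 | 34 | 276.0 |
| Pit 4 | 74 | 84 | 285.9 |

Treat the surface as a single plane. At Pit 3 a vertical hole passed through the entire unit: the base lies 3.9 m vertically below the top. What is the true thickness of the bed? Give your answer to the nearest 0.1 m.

3.8 m

Two edge vectors: Pit 2→Pit 3 = (46, -20, -6), Pit 2→Pit 4 = (37, 30, 3.9).
Normal n = (Pit 2→Pit 3) × (Pit 2→Pit 4) = (102, -401.4, 2120).
So ∂z/∂easting = −n_x/n_z = −0.04811 and ∂z/∂northing = −n_y/n_z = 0.18934.
|∇z| = √(a²+b²) = 0.19536, so dip δ = arctan(0.19536) = 11.05°.
True thickness = vertical thickness × cos δ = 3.9 × cos 11.05° = 3.8 m.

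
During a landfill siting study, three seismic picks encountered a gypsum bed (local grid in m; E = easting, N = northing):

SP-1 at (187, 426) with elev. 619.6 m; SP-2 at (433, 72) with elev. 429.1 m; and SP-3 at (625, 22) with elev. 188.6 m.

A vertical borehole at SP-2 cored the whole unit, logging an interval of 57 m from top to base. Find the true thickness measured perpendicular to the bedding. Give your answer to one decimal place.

32.9 m

Two edge vectors: SP-1→SP-2 = (246, -354, -190.5), SP-1→SP-3 = (438, -404, -431).
Normal n = (SP-1→SP-2) × (SP-1→SP-3) = (75612, 22587, 55668).
So ∂z/∂E = −n_x/n_z = −1.35827 and ∂z/∂N = −n_y/n_z = −0.40574.
|∇z| = √(a²+b²) = 1.41757, so dip δ = arctan(1.41757) = 54.80°.
True thickness = vertical thickness × cos δ = 57 × cos 54.80° = 32.9 m.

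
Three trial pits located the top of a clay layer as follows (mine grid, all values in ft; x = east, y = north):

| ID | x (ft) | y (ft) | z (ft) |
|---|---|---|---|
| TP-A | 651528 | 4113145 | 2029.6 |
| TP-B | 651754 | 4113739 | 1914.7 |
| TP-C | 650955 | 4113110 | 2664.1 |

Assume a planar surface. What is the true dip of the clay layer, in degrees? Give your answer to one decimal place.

48.9°

Two edge vectors: TP-A→TP-B = (226, 594, -114.9), TP-A→TP-C = (-573, -35, 634.5).
Normal n = (TP-A→TP-B) × (TP-A→TP-C) = (372871.5, -77559.3, 332452).
So ∂z/∂x = −n_x/n_z = −1.12158 and ∂z/∂y = −n_y/n_z = 0.23329.
Gradient magnitude |∇z| = √(a² + b²) = √(1.25794 + 0.05443) = 1.14559.
True dip = arctan(1.14559) = 48.9°, dipping toward ESE (azimuth ≈ 102°).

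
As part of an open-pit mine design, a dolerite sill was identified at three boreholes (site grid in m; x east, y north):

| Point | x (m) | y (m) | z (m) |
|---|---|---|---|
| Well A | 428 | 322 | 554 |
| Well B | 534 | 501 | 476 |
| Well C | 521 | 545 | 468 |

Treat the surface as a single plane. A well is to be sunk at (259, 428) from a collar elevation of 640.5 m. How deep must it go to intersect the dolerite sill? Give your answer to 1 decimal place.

66.4 m

Two edge vectors: Well A→Well B = (106, 179, -78), Well A→Well C = (93, 223, -86).
Normal n = (Well A→Well B) × (Well A→Well C) = (2000, 1862, 6991).
So ∂z/∂x = −n_x/n_z = −0.28608 and ∂z/∂y = −n_y/n_z = −0.26634.
Intercept c from Well A: 554 + 122.44 + 85.76 = 762.21.
At (259, 428): z_contact = −74.10 − 113.99 + 762.21 = 574.12 m.
Depth below ground = 640.5 − 574.12 = 66.4 m.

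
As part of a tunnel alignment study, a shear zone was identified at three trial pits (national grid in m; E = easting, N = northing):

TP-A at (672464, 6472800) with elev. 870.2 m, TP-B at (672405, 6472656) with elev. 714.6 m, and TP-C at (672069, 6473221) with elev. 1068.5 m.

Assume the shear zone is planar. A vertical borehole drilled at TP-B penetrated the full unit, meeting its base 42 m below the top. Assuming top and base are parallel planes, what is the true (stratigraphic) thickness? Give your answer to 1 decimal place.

Two edge vectors: TP-A→TP-B = (-59, -144, -155.6), TP-A→TP-C = (-395, 421, 198.3).
Normal n = (TP-A→TP-B) × (TP-A→TP-C) = (36952.4, 73161.7, -81719).
So ∂z/∂E = −n_x/n_z = 0.45219 and ∂z/∂N = −n_y/n_z = 0.89528.
|∇z| = √(a²+b²) = 1.00300, so dip δ = arctan(1.00300) = 45.09°.
True thickness = vertical thickness × cos δ = 42 × cos 45.09° = 29.7 m.

29.7 m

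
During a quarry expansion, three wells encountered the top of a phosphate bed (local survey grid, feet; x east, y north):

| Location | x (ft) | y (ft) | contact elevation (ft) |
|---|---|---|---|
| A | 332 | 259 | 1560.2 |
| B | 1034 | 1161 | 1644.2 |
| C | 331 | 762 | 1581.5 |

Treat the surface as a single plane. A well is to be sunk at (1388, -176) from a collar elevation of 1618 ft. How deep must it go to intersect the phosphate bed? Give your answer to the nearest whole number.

Let the plane be z = a·x + b·y + c.
B−A: 702a + 902b = 84;  C−A: −1a + 503b = 21.3.
Solving gives a = 0.06508, b = 0.04248.
Then c = 1560.2 − a·332 − b·259 = 1527.59.
At (1388, -176): z_contact = 90.3 − 7.5 + 1527.59 = 1610.4 ft.
Depth below ground = 1618 − 1610.4 = 8 ft.

8 ft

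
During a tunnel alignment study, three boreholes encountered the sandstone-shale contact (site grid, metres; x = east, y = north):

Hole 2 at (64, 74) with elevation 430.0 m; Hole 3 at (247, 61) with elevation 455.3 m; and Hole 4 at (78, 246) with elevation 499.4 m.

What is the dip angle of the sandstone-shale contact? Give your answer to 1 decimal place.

Let the plane be z = a·x + b·y + c.
Hole 3−Hole 2: 183a − 13b = 25.3;  Hole 4−Hole 2: 14a + 172b = 69.4.
Solving gives a = 0.16595, b = 0.38998.
Gradient magnitude |∇z| = √(a² + b²) = √(0.02754 + 0.15208) = 0.42382.
True dip = arctan(0.42382) = 23.0°, dipping toward SSW (azimuth ≈ 203°).

23.0°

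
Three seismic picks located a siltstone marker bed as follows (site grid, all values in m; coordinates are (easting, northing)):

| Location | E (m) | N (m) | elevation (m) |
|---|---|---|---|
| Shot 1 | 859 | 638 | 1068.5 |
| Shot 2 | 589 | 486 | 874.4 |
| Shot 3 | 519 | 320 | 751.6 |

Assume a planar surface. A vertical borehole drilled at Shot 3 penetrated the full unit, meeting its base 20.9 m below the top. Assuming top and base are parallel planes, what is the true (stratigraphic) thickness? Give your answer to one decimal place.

17.2 m

Two edge vectors: Shot 1→Shot 2 = (-270, -152, -194.1), Shot 1→Shot 3 = (-340, -318, -316.9).
Normal n = (Shot 1→Shot 2) × (Shot 1→Shot 3) = (-13555, -19569, 34180).
So ∂z/∂E = −n_x/n_z = 0.39658 and ∂z/∂N = −n_y/n_z = 0.57253.
|∇z| = √(a²+b²) = 0.69646, so dip δ = arctan(0.69646) = 34.86°.
True thickness = vertical thickness × cos δ = 20.9 × cos 34.86° = 17.2 m.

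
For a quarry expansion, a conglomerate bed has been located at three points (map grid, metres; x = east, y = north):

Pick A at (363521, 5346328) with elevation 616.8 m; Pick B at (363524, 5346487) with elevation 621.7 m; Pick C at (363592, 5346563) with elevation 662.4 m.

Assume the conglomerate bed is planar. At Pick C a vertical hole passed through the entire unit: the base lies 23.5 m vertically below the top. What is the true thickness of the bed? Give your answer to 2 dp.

Let the plane be z = a·x + b·y + c.
Pick B−Pick A: 3a + 159b = 4.9;  Pick C−Pick A: 71a + 235b = 45.6.
Solving gives a = 0.57624, b = 0.01995.
|∇z| = √(a²+b²) = 0.57658, so dip δ = arctan(0.57658) = 29.97°.
True thickness = vertical thickness × cos δ = 23.5 × cos 29.97° = 20.36 m.

20.36 m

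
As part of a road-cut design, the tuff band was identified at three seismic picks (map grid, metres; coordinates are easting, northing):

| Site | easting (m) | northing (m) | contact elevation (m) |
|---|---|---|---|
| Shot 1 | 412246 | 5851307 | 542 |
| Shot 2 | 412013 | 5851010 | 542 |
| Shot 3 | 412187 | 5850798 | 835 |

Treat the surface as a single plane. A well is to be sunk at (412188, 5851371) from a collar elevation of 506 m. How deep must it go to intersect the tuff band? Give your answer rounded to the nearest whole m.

57 m

Two edge vectors: Shot 1→Shot 2 = (-233, -297, 0), Shot 1→Shot 3 = (-59, -509, 293).
Normal n = (Shot 1→Shot 2) × (Shot 1→Shot 3) = (-87021, 68269, 101074).
So ∂z/∂easting = −n_x/n_z = 0.86096325 and ∂z/∂northing = −n_y/n_z = −0.67543582.
Intercept c from Shot 1: 542 − 354928.66 + 3952182.34 = 3597795.68.
At (412188, 5851371): z_contact = 354878.7 − 3952225.6 + 3597795.68 = 448.8 m.
Depth below ground = 506 − 448.8 = 57 m.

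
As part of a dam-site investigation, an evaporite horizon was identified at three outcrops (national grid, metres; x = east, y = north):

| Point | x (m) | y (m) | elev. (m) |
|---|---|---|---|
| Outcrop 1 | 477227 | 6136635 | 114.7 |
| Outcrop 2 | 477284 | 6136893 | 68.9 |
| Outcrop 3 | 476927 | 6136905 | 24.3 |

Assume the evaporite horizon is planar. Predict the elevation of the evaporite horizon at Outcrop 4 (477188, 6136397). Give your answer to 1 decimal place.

158.6 m

Two edge vectors: Outcrop 1→Outcrop 2 = (57, 258, -45.8), Outcrop 1→Outcrop 3 = (-300, 270, -90.4).
Normal n = (Outcrop 1→Outcrop 2) × (Outcrop 1→Outcrop 3) = (-10957.2, 18892.8, 92790).
So ∂z/∂x = −n_x/n_z = 0.118086001 and ∂z/∂y = −n_y/n_z = −0.203608147.
Intercept c from Outcrop 1: 114.7 − 56353.83 + 1249468.88 = 1193229.76.
At (477188, 6136397): z = 56349.2 − 1249420.4 + 1193229.76 = 158.6 m.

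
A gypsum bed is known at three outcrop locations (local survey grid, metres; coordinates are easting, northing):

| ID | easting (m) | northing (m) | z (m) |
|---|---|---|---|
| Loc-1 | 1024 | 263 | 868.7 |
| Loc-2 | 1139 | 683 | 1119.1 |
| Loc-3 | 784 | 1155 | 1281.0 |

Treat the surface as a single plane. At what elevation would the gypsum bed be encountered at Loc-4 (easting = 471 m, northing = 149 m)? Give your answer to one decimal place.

Let the plane be z = a·easting + b·northing + c.
Loc-2−Loc-1: 115a + 420b = 250.4;  Loc-3−Loc-1: −240a + 892b = 412.3.
Solving gives a = 0.246783, b = 0.528619.
Then c = 868.7 − a·1024 − b·263 = 476.97.
At (471, 149): z = 116.2 + 78.8 + 476.97 = 672.0 m.

672.0 m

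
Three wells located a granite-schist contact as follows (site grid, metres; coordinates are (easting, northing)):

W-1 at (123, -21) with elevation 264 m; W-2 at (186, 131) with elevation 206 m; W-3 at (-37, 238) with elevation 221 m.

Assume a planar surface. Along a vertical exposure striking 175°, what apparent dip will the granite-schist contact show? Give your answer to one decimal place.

15.4°

Let the plane be z = a·E + b·N + c.
W-2−W-1: 63a + 152b = −58;  W-3−W-1: −160a + 259b = −43.
Solving gives a = −0.20882, b = −0.29503.
Unit vector along 175° is (sin 175°, cos 175°) = (0.0872, -0.9962).
Slope in that direction = a·(0.0872) + b·(-0.9962) = 0.27570.
Apparent dip = arctan|0.27570| = 15.4° (true dip is 19.9°, so apparent ≤ true as expected).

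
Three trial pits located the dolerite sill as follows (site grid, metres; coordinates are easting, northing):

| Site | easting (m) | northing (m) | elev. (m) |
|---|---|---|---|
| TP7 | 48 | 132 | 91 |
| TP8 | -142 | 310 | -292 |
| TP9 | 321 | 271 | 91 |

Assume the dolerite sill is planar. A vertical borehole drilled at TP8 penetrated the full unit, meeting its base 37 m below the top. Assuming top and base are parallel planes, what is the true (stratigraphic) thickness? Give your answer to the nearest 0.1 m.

19.9 m

Two edge vectors: TP7→TP8 = (-190, 178, -383), TP7→TP9 = (273, 139, 0).
Normal n = (TP7→TP8) × (TP7→TP9) = (53237, -104559, -75004).
So ∂z/∂easting = −n_x/n_z = 0.70979 and ∂z/∂northing = −n_y/n_z = −1.39405.
|∇z| = √(a²+b²) = 1.56434, so dip δ = arctan(1.56434) = 57.41°.
True thickness = vertical thickness × cos δ = 37 × cos 57.41° = 19.9 m.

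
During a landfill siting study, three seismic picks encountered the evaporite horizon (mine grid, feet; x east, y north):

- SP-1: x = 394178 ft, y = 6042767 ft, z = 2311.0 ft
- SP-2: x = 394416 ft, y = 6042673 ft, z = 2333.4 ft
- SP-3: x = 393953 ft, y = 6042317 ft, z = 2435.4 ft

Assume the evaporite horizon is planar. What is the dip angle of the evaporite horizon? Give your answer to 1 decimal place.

15.1°

Two edge vectors: SP-1→SP-2 = (238, -94, 22.4), SP-1→SP-3 = (-225, -450, 124.4).
Normal n = (SP-1→SP-2) × (SP-1→SP-3) = (-1613.6, -34647.2, -128250).
So ∂z/∂x = −n_x/n_z = −0.01258 and ∂z/∂y = −n_y/n_z = −0.27015.
Gradient magnitude |∇z| = √(a² + b²) = √(0.00016 + 0.07298) = 0.27045.
True dip = arctan(0.27045) = 15.1°, dipping toward N (azimuth ≈ 003°).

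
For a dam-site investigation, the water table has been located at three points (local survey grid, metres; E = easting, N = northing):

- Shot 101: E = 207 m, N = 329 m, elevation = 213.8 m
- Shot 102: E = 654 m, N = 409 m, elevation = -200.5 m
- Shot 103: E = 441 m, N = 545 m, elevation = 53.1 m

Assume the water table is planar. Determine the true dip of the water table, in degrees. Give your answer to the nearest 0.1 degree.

Two edge vectors: Shot 101→Shot 102 = (447, 80, -414.3), Shot 101→Shot 103 = (234, 216, -160.7).
Normal n = (Shot 101→Shot 102) × (Shot 101→Shot 103) = (76632.8, -25113.3, 77832).
So ∂z/∂E = −n_x/n_z = −0.98459 and ∂z/∂N = −n_y/n_z = 0.32266.
Gradient magnitude |∇z| = √(a² + b²) = √(0.96942 + 0.10411) = 1.03611.
True dip = arctan(1.03611) = 46.0°, dipping toward ESE (azimuth ≈ 108°).

46.0°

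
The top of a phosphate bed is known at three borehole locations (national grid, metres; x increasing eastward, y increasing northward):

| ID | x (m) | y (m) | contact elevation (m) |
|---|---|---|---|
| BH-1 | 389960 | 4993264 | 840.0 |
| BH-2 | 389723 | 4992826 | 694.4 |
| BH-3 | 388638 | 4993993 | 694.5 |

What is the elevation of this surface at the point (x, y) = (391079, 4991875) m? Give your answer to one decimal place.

Let the plane be z = a·x + b·y + c.
BH-2−BH-1: −237a − 438b = −145.6;  BH-3−BH-1: −1322a + 729b = −145.5.
Solving gives a = 0.225950208, b = 0.210159362.
Then c = 840 − a·389960 − b·4993264 = −1136652.72.
At (391079, 4991875): z = 88364.4 + 1049089.3 − 1136652.72 = 800.9 m.

800.9 m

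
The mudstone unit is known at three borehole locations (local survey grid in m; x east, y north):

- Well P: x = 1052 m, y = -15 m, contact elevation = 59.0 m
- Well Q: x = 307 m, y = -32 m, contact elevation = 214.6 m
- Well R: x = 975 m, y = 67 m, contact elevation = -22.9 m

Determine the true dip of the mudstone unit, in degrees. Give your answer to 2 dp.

Let the plane be z = a·x + b·y + c.
Well Q−Well P: −745a − 17b = 155.6;  Well R−Well P: −77a + 82b = −81.9.
Solving gives a = −0.18216, b = −1.16984.
Gradient magnitude |∇z| = √(a² + b²) = √(0.03318 + 1.36852) = 1.18394.
True dip = arctan(1.18394) = 49.81°, dipping toward N (azimuth ≈ 009°).

49.81°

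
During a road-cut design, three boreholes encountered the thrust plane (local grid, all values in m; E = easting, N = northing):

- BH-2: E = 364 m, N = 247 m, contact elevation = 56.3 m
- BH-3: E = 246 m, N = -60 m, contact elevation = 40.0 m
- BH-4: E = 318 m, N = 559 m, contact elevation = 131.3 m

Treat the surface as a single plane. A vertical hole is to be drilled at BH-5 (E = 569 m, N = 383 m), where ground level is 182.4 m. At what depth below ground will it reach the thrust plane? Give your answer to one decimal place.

172.7 m

Two edge vectors: BH-2→BH-3 = (-118, -307, -16.3), BH-2→BH-4 = (-46, 312, 75).
Normal n = (BH-2→BH-3) × (BH-2→BH-4) = (-17939.4, 9599.8, -50938).
So ∂z/∂E = −n_x/n_z = −0.35218 and ∂z/∂N = −n_y/n_z = 0.18846.
Intercept c from BH-2: 56.3 + 128.19 − 46.55 = 137.94.
At (569, 383): z_contact = −200.39 + 72.18 + 137.94 = 9.73 m.
Depth below ground = 182.4 − 9.73 = 172.7 m.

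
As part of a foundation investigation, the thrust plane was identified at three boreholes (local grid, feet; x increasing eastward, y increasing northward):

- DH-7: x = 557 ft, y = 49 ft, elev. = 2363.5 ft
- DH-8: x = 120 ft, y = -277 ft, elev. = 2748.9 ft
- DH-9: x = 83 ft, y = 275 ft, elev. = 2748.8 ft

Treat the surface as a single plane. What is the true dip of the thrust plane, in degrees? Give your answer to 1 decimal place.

Let the plane be z = a·x + b·y + c.
DH-8−DH-7: −437a − 326b = 385.4;  DH-9−DH-7: −474a + 226b = 385.3.
Solving gives a = −0.83979, b = −0.05647.
Gradient magnitude |∇z| = √(a² + b²) = √(0.70525 + 0.00319) = 0.84169.
True dip = arctan(0.84169) = 40.1°, dipping toward E (azimuth ≈ 086°).

40.1°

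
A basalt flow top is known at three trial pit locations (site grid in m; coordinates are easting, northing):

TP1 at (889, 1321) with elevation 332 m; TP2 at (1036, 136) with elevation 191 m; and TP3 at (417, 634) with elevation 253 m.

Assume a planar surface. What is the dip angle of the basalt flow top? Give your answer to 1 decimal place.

6.8°

Let the plane be z = a·easting + b·northing + c.
TP2−TP1: 147a − 1185b = −141;  TP3−TP1: −472a − 687b = −79.
Solving gives a = −0.00492, b = 0.11838.
Gradient magnitude |∇z| = √(a² + b²) = √(0.00002 + 0.01401) = 0.11848.
True dip = arctan(0.11848) = 6.8°, dipping toward S (azimuth ≈ 178°).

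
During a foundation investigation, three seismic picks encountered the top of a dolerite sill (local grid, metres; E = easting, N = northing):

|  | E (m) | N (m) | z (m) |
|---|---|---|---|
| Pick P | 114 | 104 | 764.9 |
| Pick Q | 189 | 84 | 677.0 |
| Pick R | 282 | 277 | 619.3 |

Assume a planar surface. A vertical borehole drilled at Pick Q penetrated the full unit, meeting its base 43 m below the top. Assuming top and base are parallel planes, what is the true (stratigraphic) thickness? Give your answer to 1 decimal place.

28.4 m

Let the plane be z = a·E + b·N + c.
Pick Q−Pick P: 75a − 20b = −87.9;  Pick R−Pick P: 168a + 173b = −145.6.
Solving gives a = −1.10919, b = 0.23552.
|∇z| = √(a²+b²) = 1.13392, so dip δ = arctan(1.13392) = 48.59°.
True thickness = vertical thickness × cos δ = 43 × cos 48.59° = 28.4 m.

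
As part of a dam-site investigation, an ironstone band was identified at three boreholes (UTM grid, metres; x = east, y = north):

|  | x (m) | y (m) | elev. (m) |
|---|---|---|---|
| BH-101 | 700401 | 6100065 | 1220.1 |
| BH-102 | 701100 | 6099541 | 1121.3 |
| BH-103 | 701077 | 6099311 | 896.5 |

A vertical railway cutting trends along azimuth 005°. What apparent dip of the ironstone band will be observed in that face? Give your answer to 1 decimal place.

Two edge vectors: BH-101→BH-102 = (699, -524, -98.8), BH-101→BH-103 = (676, -754, -323.6).
Normal n = (BH-101→BH-102) × (BH-101→BH-103) = (95071.2, 159407.6, -172822).
So ∂z/∂x = −n_x/n_z = 0.55011 and ∂z/∂y = −n_y/n_z = 0.92238.
Unit vector along 005° is (sin 5°, cos 5°) = (0.0872, 0.9962).
Slope in that direction = a·(0.0872) + b·(0.9962) = 0.96682.
Apparent dip = arctan|0.96682| = 44.0° (true dip is 47.0°, so apparent ≤ true as expected).

44.0°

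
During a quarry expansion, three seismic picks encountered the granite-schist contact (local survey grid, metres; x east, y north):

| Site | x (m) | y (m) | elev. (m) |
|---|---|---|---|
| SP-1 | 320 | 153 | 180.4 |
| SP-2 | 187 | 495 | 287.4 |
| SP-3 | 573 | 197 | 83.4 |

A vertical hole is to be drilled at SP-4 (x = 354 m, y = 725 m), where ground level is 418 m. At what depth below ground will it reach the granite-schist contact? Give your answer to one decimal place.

163.8 m

Let the plane be z = a·x + b·y + c.
SP-2−SP-1: −133a + 342b = 107;  SP-3−SP-1: 253a + 44b = −97.
Solving gives a = −0.41008, b = 0.15339.
Then c = 180.4 − a·320 − b·153 = 288.16.
At (354, 725): z_contact = −145.17 + 111.21 + 288.16 = 254.20 m.
Depth below ground = 418 − 254.20 = 163.8 m.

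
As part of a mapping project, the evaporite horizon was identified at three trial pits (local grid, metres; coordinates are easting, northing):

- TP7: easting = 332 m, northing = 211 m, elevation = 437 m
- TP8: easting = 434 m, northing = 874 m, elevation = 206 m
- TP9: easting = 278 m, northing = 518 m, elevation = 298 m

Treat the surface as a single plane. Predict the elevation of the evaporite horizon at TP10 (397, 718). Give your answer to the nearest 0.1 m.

Two edge vectors: TP7→TP8 = (102, 663, -231), TP7→TP9 = (-54, 307, -139).
Normal n = (TP7→TP8) × (TP7→TP9) = (-21240, 26652, 67116).
So ∂z/∂easting = −n_x/n_z = 0.31647 and ∂z/∂northing = −n_y/n_z = −0.39710.
Intercept c from TP7: 437 − 105.07 + 83.79 = 415.72.
At (397, 718): z = 125.6 − 285.1 + 415.72 = 256.2 m.

256.2 m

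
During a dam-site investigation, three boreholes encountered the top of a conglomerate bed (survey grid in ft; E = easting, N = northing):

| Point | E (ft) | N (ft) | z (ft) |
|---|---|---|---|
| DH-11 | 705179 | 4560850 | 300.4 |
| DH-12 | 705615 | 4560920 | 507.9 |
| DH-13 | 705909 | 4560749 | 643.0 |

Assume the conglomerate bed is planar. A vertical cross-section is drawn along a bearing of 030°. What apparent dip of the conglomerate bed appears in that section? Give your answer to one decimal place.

Let the plane be z = a·E + b·N + c.
DH-12−DH-11: 436a + 70b = 207.5;  DH-13−DH-11: 730a − 101b = 342.6.
Solving gives a = 0.47237, b = 0.02209.
Unit vector along 030° is (sin 30°, cos 30°) = (0.5000, 0.8660).
Slope in that direction = a·(0.5000) + b·(0.8660) = 0.25531.
Apparent dip = arctan|0.25531| = 14.3° (true dip is 25.3°, so apparent ≤ true as expected).

14.3°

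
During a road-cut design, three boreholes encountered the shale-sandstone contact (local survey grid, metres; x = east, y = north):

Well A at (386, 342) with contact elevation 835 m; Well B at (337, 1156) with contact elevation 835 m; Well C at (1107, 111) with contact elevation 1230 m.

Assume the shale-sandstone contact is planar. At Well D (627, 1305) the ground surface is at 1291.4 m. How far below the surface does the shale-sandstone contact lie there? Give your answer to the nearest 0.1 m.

Two edge vectors: Well A→Well B = (-49, 814, 0), Well A→Well C = (721, -231, 395).
Normal n = (Well A→Well B) × (Well A→Well C) = (321530, 19355, -575575).
So ∂z/∂x = −n_x/n_z = 0.558624 and ∂z/∂y = −n_y/n_z = 0.033627.
Intercept c from Well A: 835 − 215.63 − 11.50 = 607.87.
At (627, 1305): z_contact = 350.26 + 43.88 + 607.87 = 1002.01 m.
Depth below ground = 1291.4 − 1002.01 = 289.4 m.

289.4 m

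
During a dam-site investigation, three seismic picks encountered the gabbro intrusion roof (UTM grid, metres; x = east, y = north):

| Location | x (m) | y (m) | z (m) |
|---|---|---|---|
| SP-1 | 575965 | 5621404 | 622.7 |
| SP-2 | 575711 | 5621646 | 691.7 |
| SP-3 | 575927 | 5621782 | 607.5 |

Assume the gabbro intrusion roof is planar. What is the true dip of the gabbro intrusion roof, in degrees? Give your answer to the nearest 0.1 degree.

19.3°

Two edge vectors: SP-1→SP-2 = (-254, 242, 69), SP-1→SP-3 = (-38, 378, -15.2).
Normal n = (SP-1→SP-2) × (SP-1→SP-3) = (-29760.4, -6482.8, -86816).
So ∂z/∂x = −n_x/n_z = −0.34280 and ∂z/∂y = −n_y/n_z = −0.07467.
Gradient magnitude |∇z| = √(a² + b²) = √(0.11751 + 0.00558) = 0.35084.
True dip = arctan(0.35084) = 19.3°, dipping toward ENE (azimuth ≈ 078°).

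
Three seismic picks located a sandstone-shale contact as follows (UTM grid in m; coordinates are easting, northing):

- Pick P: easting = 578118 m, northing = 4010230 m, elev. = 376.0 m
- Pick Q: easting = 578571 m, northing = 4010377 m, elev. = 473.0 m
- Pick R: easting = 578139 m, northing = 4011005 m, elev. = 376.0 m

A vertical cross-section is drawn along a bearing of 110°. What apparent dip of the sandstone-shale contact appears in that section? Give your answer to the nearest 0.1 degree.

11.6°

Let the plane be z = a·easting + b·northing + c.
Pick Q−Pick P: 453a + 147b = 97;  Pick R−Pick P: 21a + 775b = 0.
Solving gives a = 0.21603, b = −0.00585.
Unit vector along 110° is (sin 110°, cos 110°) = (0.9397, -0.3420).
Slope in that direction = a·(0.9397) + b·(-0.3420) = 0.20500.
Apparent dip = arctan|0.20500| = 11.6° (true dip is 12.2°, so apparent ≤ true as expected).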